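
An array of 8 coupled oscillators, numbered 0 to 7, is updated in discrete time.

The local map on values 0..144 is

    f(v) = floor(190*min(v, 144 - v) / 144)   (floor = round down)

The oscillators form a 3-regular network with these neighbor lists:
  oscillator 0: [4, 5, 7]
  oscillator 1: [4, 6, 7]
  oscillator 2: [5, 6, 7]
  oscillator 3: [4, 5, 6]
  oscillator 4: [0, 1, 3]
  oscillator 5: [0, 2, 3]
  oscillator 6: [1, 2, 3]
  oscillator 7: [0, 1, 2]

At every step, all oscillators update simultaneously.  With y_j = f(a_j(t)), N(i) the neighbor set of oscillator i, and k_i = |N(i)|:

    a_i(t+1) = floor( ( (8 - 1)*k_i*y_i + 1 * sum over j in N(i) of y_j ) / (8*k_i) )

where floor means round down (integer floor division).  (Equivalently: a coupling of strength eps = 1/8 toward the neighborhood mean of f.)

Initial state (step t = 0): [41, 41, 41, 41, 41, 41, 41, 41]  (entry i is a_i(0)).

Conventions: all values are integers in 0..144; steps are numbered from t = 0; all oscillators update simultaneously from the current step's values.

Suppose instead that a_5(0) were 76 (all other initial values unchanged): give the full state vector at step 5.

Simulating step by step:
t=0: [41, 41, 41, 41, 41, 76, 41, 41]
t=1: [55, 54, 55, 55, 54, 84, 54, 54]
t=2: [72, 71, 72, 72, 71, 78, 71, 71]
t=3: [94, 93, 94, 94, 93, 88, 93, 93]
t=4: [65, 67, 65, 65, 66, 72, 66, 66]
t=5: [85, 87, 85, 85, 86, 93, 86, 86]

Answer: [85, 87, 85, 85, 86, 93, 86, 86]
Key observation: This trace re-runs the system from the modified initial state.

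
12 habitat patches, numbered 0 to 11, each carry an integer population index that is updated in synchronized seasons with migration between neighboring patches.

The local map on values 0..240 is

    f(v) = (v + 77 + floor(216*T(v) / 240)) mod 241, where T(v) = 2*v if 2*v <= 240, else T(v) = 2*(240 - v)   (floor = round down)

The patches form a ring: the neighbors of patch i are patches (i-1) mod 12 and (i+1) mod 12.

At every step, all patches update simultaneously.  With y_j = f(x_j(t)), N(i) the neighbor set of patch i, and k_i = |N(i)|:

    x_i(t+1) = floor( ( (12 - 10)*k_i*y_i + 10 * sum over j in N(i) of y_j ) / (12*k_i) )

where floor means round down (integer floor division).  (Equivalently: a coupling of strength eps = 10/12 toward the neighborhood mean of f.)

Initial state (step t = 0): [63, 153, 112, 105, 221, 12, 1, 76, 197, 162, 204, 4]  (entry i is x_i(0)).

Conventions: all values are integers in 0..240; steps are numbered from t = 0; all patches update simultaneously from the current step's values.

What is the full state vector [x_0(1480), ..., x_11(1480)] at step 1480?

Simulating step by step:
t=0: [63, 153, 112, 105, 221, 12, 1, 76, 197, 162, 204, 4]
t=1: [99, 91, 139, 121, 115, 89, 79, 86, 95, 112, 111, 63]
t=2: [61, 127, 134, 159, 133, 103, 76, 78, 110, 128, 91, 109]
t=3: [128, 96, 154, 157, 136, 107, 82, 89, 115, 125, 142, 63]
t=4: [75, 146, 126, 149, 141, 115, 102, 107, 131, 158, 100, 134]
t=5: [137, 113, 152, 158, 153, 141, 142, 140, 142, 139, 144, 94]
t=6: [130, 152, 146, 144, 147, 150, 155, 154, 155, 153, 131, 145]
t=7: [151, 155, 149, 150, 150, 147, 145, 144, 144, 152, 150, 161]
t=8: [142, 146, 146, 148, 148, 150, 151, 152, 149, 149, 143, 146]
t=9: [151, 152, 150, 149, 148, 148, 147, 147, 147, 150, 150, 153]
t=10: [145, 147, 147, 148, 148, 149, 149, 150, 149, 148, 146, 147]
t=11: [150, 150, 149, 149, 148, 148, 148, 148, 148, 149, 149, 151]
t=12: [147, 148, 148, 148, 148, 149, 149, 149, 148, 148, 147, 147]
t=13: [149, 149, 149, 149, 148, 148, 148, 148, 148, 149, 149, 150]
t=14: [148, 148, 148, 148, 148, 149, 149, 149, 148, 148, 148, 148]
t=15: [149, 149, 149, 149, 148, 148, 148, 148, 148, 149, 149, 149]
t=16: [148, 148, 148, 148, 148, 149, 149, 149, 148, 148, 148, 148]

Answer: [148, 148, 148, 148, 148, 149, 149, 149, 148, 148, 148, 148]
Key observation: The state at step 14, [148, 148, 148, 148, 148, 149, 149, 149, 148, 148, 148, 148], reappears at step 16: the system is in a cycle of period 2 from step 14 on.  Therefore the state at step 1480 equals the state at step 14 + ((1480 - 14) mod 2) = 14, which is [148, 148, 148, 148, 148, 149, 149, 149, 148, 148, 148, 148].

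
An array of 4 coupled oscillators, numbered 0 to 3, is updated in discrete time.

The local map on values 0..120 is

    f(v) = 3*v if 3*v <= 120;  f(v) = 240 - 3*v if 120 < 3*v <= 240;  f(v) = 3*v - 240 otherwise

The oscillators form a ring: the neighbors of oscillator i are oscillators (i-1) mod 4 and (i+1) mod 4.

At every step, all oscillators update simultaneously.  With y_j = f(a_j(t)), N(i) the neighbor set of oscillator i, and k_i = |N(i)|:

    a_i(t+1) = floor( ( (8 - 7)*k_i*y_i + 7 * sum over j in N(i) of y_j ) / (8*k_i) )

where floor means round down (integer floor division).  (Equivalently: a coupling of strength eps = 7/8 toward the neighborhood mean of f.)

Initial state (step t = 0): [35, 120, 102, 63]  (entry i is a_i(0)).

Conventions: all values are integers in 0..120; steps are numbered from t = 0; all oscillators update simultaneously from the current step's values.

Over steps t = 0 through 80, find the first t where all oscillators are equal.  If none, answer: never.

Simulating step by step:
t=0: [35, 120, 102, 63]  (not all equal)
t=1: [87, 89, 83, 81]  (not all equal)
t=2: [15, 16, 14, 13]  (not all equal)
t=3: [43, 44, 43, 42]  (not all equal)
t=4: [111, 110, 111, 111]  (not all equal)
t=5: [91, 92, 91, 93]  (not all equal)
t=6: [36, 33, 36, 33]  (not all equal)
t=7: [100, 106, 100, 106]  (not all equal)
t=8: [75, 62, 75, 62]  (not all equal)
t=9: [49, 19, 49, 19]  (not all equal)
t=10: [61, 88, 61, 88]  (not all equal)
t=11: [28, 52, 28, 52]  (not all equal)
t=12: [84, 84, 84, 84]  (all equal)

Answer: 12
Key observation: Synchronization is absorbing here: once all oscillators are equal they stay equal, and step 12 is the first all-equal step.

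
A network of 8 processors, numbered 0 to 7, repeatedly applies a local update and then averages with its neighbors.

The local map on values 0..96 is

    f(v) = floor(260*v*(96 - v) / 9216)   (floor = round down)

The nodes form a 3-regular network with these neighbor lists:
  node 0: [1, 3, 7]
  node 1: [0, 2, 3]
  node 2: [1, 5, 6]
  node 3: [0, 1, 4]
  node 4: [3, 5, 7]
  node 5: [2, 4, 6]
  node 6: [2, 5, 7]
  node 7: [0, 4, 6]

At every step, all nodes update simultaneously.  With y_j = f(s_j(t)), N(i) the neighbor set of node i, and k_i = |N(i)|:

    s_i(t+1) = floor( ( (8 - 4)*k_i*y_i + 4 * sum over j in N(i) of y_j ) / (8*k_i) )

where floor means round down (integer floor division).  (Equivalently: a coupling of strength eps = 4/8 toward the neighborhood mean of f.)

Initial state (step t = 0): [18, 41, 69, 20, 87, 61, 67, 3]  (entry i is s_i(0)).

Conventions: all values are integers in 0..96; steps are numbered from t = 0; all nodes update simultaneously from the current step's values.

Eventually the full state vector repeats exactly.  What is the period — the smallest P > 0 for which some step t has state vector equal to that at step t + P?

Simulating step by step:
t=0: [18, 41, 69, 20, 87, 61, 67, 3]
t=1: [38, 53, 55, 41, 29, 51, 46, 22]
t=2: [59, 63, 63, 61, 55, 62, 60, 52]
t=3: [60, 58, 58, 60, 62, 59, 60, 62]
t=4: [60, 61, 61, 60, 59, 60, 60, 59]
t=5: [60, 60, 60, 60, 60, 60, 60, 60]
t=6: [60, 60, 60, 60, 60, 60, 60, 60]

Answer: 1
Key observation: The state at step 5, [60, 60, 60, 60, 60, 60, 60, 60], reappears at step 6 — and no state repeats earlier — so the cycle the system enters has period 1.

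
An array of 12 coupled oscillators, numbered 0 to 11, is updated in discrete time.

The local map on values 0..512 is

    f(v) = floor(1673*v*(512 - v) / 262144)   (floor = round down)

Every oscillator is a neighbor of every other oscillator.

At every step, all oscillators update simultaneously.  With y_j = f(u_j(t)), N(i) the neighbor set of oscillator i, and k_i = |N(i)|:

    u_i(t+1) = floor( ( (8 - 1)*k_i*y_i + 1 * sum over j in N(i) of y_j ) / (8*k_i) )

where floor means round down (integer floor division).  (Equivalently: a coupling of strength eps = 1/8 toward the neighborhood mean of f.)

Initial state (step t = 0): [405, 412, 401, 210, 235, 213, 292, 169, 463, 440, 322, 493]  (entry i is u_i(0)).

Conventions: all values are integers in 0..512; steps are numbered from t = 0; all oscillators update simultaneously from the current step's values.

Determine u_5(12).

Answer: u_5(12) = 283

Derivation:
t=0: [405, 412, 401, 210, 235, 213, 292, 169, 463, 440, 322, 493]
t=1: [279, 267, 286, 390, 399, 391, 394, 359, 165, 215, 377, 92]
t=2: [404, 406, 402, 308, 294, 306, 302, 349, 362, 398, 326, 259]
t=3: [288, 284, 291, 393, 401, 395, 397, 361, 347, 297, 381, 409]
t=4: [401, 403, 400, 304, 291, 300, 297, 346, 361, 398, 321, 278]
t=5: [293, 290, 294, 396, 402, 398, 400, 364, 348, 298, 386, 407]
t=6: [399, 400, 399, 299, 289, 295, 292, 342, 360, 396, 314, 281]
t=7: [296, 295, 296, 399, 404, 401, 402, 369, 350, 302, 391, 406]
t=8: [398, 398, 398, 293, 285, 291, 289, 335, 357, 394, 305, 282]
t=9: [299, 299, 299, 402, 405, 403, 404, 375, 354, 305, 396, 406]
t=10: [395, 395, 395, 288, 283, 287, 285, 327, 352, 392, 298, 281]
t=11: [303, 303, 303, 404, 406, 405, 405, 383, 359, 309, 400, 407]
t=12: [393, 393, 393, 284, 281, 283, 283, 316, 347, 390, 290, 279]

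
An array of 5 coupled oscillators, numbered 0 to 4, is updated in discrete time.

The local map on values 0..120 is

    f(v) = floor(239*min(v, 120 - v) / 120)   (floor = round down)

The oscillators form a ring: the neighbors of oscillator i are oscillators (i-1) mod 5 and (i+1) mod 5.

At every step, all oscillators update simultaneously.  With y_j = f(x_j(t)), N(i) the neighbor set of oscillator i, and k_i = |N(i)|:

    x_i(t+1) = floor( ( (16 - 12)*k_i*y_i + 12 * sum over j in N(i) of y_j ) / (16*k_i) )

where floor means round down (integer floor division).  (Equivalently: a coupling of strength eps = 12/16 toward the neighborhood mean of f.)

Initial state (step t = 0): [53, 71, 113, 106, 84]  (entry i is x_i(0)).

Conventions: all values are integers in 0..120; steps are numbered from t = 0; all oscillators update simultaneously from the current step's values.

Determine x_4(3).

Simulating step by step:
t=0: [53, 71, 113, 106, 84]
t=1: [89, 68, 49, 38, 67]
t=2: [93, 85, 91, 94, 77]
t=3: [71, 58, 59, 66, 60]

Answer: x_4(3) = 60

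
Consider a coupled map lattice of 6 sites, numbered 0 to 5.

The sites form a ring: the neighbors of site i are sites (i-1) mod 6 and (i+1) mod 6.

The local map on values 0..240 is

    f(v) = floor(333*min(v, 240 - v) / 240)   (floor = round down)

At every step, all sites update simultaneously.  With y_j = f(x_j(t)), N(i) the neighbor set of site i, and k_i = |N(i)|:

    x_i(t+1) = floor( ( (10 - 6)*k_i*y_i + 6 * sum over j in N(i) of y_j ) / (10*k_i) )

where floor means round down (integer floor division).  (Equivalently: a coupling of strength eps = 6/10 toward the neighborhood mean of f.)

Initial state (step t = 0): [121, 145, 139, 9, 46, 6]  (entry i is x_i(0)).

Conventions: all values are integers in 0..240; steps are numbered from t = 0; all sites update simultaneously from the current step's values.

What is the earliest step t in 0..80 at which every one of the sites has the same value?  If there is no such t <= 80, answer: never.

Simulating step by step:
t=0: [121, 145, 139, 9, 46, 6]  (not all equal)
t=1: [107, 143, 98, 65, 31, 71]  (not all equal)
t=2: [128, 138, 121, 89, 73, 96]  (not all equal)
t=3: [144, 152, 145, 129, 117, 130]  (not all equal)
t=4: [135, 128, 135, 149, 156, 149]  (not all equal)
t=5: [142, 149, 142, 128, 122, 128]  (not all equal)
t=6: [138, 131, 138, 151, 158, 151]  (not all equal)
t=7: [138, 145, 138, 125, 119, 125]  (not all equal)
t=8: [143, 137, 143, 155, 161, 155]  (not all equal)
t=9: [131, 137, 131, 119, 113, 119]  (not all equal)
t=10: [152, 147, 152, 158, 161, 158]  (not all equal)
t=11: [121, 124, 121, 114, 111, 114]  (not all equal)
t=12: [161, 163, 161, 158, 156, 158]  (not all equal)
t=13: [109, 107, 109, 112, 114, 112]  (not all equal)
t=14: [151, 149, 151, 154, 156, 154]  (not all equal)
t=15: [122, 124, 122, 119, 117, 119]  (not all equal)
t=16: [162, 161, 162, 163, 163, 163]  (not all equal)
t=17: [107, 108, 107, 106, 106, 106]  (not all equal)
t=18: [148, 148, 148, 147, 147, 147]  (not all equal)
t=19: [127, 127, 127, 128, 129, 128]  (not all equal)
t=20: [155, 156, 155, 155, 154, 155]  (not all equal)
t=21: [116, 116, 116, 117, 117, 117]  (not all equal)
t=22: [160, 160, 160, 161, 162, 161]  (not all equal)
t=23: [110, 111, 110, 109, 108, 109]  (not all equal)
t=24: [152, 152, 152, 150, 150, 150]  (not all equal)
t=25: [122, 122, 122, 123, 124, 123]  (not all equal)
t=26: [162, 163, 162, 161, 161, 161]  (not all equal)
t=27: [107, 107, 107, 108, 109, 108]  (not all equal)
t=28: [148, 148, 148, 149, 149, 149]  (not all equal)
t=29: [126, 127, 126, 126, 126, 126]  (not all equal)
t=30: [157, 157, 157, 158, 158, 158]  (not all equal)
t=31: [114, 115, 114, 113, 113, 113]  (not all equal)
t=32: [157, 158, 157, 156, 156, 156]  (not all equal)
t=33: [114, 114, 114, 115, 116, 115]  (not all equal)
t=34: [158, 158, 158, 159, 159, 159]  (not all equal)
t=35: [112, 113, 112, 112, 112, 112]  (not all equal)
t=36: [155, 155, 155, 155, 155, 155]  (all equal)

Answer: 36
Key observation: Synchronization is absorbing here: once all sites are equal they stay equal, and step 36 is the first all-equal step.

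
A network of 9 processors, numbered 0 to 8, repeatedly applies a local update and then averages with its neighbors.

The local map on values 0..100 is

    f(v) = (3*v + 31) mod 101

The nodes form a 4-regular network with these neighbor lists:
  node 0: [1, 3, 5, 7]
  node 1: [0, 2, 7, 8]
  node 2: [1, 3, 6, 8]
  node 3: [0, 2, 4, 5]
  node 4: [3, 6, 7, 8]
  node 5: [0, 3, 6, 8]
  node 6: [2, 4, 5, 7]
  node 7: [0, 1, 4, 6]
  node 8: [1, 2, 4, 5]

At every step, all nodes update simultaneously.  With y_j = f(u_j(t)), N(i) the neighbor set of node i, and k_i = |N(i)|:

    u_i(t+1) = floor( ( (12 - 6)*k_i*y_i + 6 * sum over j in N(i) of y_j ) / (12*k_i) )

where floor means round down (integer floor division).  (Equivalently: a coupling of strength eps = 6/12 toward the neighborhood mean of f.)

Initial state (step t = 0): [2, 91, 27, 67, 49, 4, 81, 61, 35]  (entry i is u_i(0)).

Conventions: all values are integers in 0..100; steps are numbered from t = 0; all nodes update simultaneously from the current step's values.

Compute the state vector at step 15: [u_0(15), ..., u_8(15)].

Simulating step by step:
t=0: [2, 91, 27, 67, 49, 4, 81, 61, 35]
t=1: [29, 12, 22, 36, 57, 43, 53, 29, 34]
t=2: [31, 53, 76, 40, 22, 51, 66, 30, 43]
t=3: [41, 64, 56, 57, 68, 61, 45, 39, 70]
t=4: [36, 40, 64, 24, 35, 25, 56, 45, 40]
t=5: [34, 46, 35, 13, 44, 26, 64, 60, 38]
t=6: [35, 49, 42, 52, 49, 24, 24, 27, 43]
t=7: [39, 58, 56, 64, 58, 23, 19, 29, 56]
t=8: [41, 34, 75, 41, 29, 81, 71, 26, 74]
t=9: [47, 36, 49, 51, 27, 60, 39, 22, 47]
t=10: [63, 58, 68, 62, 42, 38, 47, 69, 52]
t=11: [21, 23, 38, 26, 54, 45, 56, 36, 60]
t=12: [73, 73, 48, 40, 65, 58, 78, 67, 42]
t=13: [40, 50, 64, 43, 36, 28, 47, 37, 46]
t=14: [49, 62, 45, 44, 48, 38, 49, 50, 53]
t=15: [63, 46, 62, 63, 75, 60, 71, 70, 69]

Answer: [63, 46, 62, 63, 75, 60, 71, 70, 69]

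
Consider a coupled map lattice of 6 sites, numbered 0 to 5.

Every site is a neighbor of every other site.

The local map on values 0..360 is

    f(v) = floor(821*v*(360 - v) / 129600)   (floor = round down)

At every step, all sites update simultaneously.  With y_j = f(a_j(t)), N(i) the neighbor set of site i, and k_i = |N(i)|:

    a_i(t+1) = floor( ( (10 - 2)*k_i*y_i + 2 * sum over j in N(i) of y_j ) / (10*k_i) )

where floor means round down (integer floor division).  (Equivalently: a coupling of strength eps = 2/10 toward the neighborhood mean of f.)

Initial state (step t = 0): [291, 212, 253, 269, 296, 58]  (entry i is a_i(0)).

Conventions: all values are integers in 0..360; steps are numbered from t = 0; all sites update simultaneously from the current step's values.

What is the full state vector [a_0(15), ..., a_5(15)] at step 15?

Answer: [202, 202, 202, 202, 202, 202]

Derivation:
t=0: [291, 212, 253, 269, 296, 58]
t=1: [131, 185, 165, 153, 126, 118]
t=2: [190, 202, 200, 198, 187, 183]
t=3: [203, 202, 202, 203, 203, 204]
t=4: [201, 201, 201, 201, 201, 201]
t=5: [202, 202, 202, 202, 202, 202]
t=6: [202, 202, 202, 202, 202, 202]
t=7: [202, 202, 202, 202, 202, 202]
t=8: [202, 202, 202, 202, 202, 202]
t=9: [202, 202, 202, 202, 202, 202]
t=10: [202, 202, 202, 202, 202, 202]
t=11: [202, 202, 202, 202, 202, 202]
t=12: [202, 202, 202, 202, 202, 202]
t=13: [202, 202, 202, 202, 202, 202]
t=14: [202, 202, 202, 202, 202, 202]
t=15: [202, 202, 202, 202, 202, 202]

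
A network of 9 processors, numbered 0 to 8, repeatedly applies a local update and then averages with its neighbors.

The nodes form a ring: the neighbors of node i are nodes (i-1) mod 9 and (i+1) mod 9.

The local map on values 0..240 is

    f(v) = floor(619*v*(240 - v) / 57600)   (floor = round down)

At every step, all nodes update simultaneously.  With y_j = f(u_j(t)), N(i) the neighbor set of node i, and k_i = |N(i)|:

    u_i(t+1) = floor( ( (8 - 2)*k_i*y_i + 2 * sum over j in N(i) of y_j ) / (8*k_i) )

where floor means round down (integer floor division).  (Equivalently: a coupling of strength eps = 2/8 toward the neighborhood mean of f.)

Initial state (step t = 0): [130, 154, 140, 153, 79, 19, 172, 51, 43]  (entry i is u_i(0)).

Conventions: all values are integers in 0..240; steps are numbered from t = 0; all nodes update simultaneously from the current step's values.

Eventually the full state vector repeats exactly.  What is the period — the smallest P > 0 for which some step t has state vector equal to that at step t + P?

Answer: 2
Key observation: The state at step 5, [146, 146, 146, 146, 147, 147, 146, 146, 146], reappears at step 7 — and no state repeats earlier — so the cycle the system enters has period 2.

Derivation:
t=0: [130, 154, 140, 153, 79, 19, 172, 51, 43]
t=1: [143, 144, 148, 143, 125, 66, 112, 104, 100]
t=2: [149, 147, 146, 149, 149, 130, 149, 151, 150]
t=3: [145, 146, 146, 145, 146, 151, 145, 144, 144]
t=4: [147, 147, 147, 147, 146, 144, 147, 148, 148]
t=5: [146, 146, 146, 146, 147, 147, 146, 146, 146]
t=6: [147, 147, 147, 146, 146, 146, 146, 147, 147]
t=7: [146, 146, 146, 146, 147, 147, 146, 146, 146]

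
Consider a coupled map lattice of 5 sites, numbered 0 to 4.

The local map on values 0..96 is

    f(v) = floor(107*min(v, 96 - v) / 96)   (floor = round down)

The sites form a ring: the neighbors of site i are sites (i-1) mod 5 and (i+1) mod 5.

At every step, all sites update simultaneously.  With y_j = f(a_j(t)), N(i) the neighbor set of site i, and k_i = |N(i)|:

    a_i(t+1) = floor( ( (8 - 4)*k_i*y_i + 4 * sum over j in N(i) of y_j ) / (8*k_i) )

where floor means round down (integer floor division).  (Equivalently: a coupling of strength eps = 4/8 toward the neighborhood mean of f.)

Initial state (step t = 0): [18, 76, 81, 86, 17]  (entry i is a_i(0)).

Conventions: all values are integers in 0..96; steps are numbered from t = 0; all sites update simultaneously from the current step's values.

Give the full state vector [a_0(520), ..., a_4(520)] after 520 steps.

Answer: [49, 49, 49, 49, 49]
Key observation: The state at step 14, [49, 49, 49, 49, 49], reappears at step 16: the system is in a cycle of period 2 from step 14 on.  Therefore the state at step 520 equals the state at step 14 + ((520 - 14) mod 2) = 14, which is [49, 49, 49, 49, 49].

Derivation:
t=0: [18, 76, 81, 86, 17]
t=1: [20, 20, 16, 14, 16]
t=2: [20, 20, 17, 16, 17]
t=3: [21, 21, 18, 17, 18]
t=4: [22, 22, 20, 19, 20]
t=5: [23, 23, 22, 21, 22]
t=6: [24, 24, 24, 23, 24]
t=7: [26, 26, 25, 25, 25]
t=8: [27, 27, 27, 27, 27]
t=9: [30, 30, 30, 30, 30]
t=10: [33, 33, 33, 33, 33]
t=11: [36, 36, 36, 36, 36]
t=12: [40, 40, 40, 40, 40]
t=13: [44, 44, 44, 44, 44]
t=14: [49, 49, 49, 49, 49]
t=15: [52, 52, 52, 52, 52]
t=16: [49, 49, 49, 49, 49]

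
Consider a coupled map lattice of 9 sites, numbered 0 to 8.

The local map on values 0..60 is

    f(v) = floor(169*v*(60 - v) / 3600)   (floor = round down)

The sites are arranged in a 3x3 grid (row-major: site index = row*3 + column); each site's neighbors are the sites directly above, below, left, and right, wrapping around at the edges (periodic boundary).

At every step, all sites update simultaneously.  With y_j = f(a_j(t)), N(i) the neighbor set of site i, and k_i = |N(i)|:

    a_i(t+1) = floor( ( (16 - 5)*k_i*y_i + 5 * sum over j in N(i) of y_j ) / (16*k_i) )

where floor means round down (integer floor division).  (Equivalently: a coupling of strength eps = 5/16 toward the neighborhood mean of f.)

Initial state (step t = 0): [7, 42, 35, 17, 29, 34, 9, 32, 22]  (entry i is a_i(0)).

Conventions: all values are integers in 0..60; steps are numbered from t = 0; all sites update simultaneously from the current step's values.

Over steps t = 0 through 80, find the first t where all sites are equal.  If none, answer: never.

Simulating step by step:
t=0: [7, 42, 35, 17, 29, 34, 9, 32, 22]  (not all equal)
t=1: [21, 35, 38, 32, 40, 40, 24, 39, 38]  (not all equal)
t=2: [38, 40, 38, 40, 37, 37, 39, 38, 38]  (not all equal)
t=3: [38, 37, 38, 37, 38, 38, 38, 38, 38]  (not all equal)
t=4: [39, 39, 39, 39, 39, 39, 39, 39, 39]  (all equal)

Answer: 4
Key observation: Synchronization is absorbing here: once all sites are equal they stay equal, and step 4 is the first all-equal step.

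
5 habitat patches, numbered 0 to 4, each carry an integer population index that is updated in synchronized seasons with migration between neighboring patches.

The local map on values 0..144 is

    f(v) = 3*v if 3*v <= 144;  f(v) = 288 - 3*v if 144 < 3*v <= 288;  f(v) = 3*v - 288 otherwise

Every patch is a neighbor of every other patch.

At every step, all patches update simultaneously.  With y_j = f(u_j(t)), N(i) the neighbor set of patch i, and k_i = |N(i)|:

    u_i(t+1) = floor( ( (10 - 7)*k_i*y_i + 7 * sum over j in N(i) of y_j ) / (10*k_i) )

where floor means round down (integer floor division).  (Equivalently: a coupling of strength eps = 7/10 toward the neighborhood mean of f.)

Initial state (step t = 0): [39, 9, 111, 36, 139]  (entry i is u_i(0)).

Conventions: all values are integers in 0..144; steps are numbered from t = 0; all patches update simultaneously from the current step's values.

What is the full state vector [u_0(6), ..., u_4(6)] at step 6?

Simulating step by step:
t=0: [39, 9, 111, 36, 139]
t=1: [89, 77, 80, 88, 90]
t=2: [32, 36, 35, 32, 31]
t=3: [99, 100, 100, 99, 98]
t=4: [9, 9, 9, 9, 9]
t=5: [27, 27, 27, 27, 27]
t=6: [81, 81, 81, 81, 81]

Answer: [81, 81, 81, 81, 81]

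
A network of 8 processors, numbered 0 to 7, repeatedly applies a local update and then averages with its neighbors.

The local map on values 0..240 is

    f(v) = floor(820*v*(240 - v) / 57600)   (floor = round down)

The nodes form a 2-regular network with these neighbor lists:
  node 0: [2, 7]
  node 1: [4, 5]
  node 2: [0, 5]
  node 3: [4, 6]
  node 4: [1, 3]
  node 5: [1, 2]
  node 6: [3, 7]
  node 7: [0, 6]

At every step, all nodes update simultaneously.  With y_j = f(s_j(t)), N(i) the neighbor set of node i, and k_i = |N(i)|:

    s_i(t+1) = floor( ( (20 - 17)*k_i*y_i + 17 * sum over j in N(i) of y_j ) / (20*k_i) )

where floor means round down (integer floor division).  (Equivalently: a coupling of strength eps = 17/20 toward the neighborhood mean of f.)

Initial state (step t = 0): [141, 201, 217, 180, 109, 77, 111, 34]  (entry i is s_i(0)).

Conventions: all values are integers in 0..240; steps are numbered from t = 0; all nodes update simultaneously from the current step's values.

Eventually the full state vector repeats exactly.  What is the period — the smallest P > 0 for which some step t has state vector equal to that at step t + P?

Answer: 4
Key observation: The state at step 14, [202, 202, 202, 202, 202, 202, 202, 202], reappears at step 18 — and no state repeats earlier — so the cycle the system enters has period 4.

Derivation:
t=0: [141, 201, 217, 180, 109, 77, 111, 34]
t=1: [101, 178, 170, 195, 142, 104, 137, 185]
t=2: [162, 193, 195, 187, 149, 168, 143, 191]
t=3: [136, 174, 167, 186, 143, 133, 146, 179]
t=4: [169, 194, 197, 187, 159, 173, 155, 191]
t=5: [133, 166, 160, 178, 141, 129, 144, 171]
t=6: [178, 196, 199, 191, 170, 181, 167, 194]
t=7: [126, 154, 148, 165, 133, 123, 136, 159]
t=8: [190, 200, 202, 197, 185, 192, 182, 199]
t=9: [115, 133, 129, 142, 120, 114, 122, 138]
t=10: [201, 204, 203, 203, 200, 202, 199, 203]
t=11: [106, 109, 109, 113, 106, 105, 107, 112]
t=12: [203, 201, 201, 202, 203, 202, 203, 202]
t=13: [109, 108, 108, 106, 109, 110, 108, 106]
t=14: [202, 202, 202, 202, 202, 202, 202, 202]
t=15: [109, 109, 109, 109, 109, 109, 109, 109]
t=16: [203, 203, 203, 203, 203, 203, 203, 203]
t=17: [106, 106, 106, 106, 106, 106, 106, 106]
t=18: [202, 202, 202, 202, 202, 202, 202, 202]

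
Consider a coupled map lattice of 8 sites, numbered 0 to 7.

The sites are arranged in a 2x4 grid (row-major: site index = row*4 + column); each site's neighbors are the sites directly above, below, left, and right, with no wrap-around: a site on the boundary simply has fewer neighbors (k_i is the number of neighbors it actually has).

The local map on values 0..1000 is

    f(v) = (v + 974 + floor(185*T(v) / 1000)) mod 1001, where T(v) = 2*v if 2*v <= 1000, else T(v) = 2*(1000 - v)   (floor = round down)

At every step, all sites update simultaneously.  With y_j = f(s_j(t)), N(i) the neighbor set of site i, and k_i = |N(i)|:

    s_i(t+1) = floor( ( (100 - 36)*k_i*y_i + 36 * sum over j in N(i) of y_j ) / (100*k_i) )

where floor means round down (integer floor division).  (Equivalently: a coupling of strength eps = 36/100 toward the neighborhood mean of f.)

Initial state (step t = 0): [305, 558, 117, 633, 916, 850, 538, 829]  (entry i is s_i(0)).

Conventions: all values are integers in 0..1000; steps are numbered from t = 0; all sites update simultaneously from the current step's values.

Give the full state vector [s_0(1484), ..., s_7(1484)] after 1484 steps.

Simulating step by step:
t=0: [305, 558, 117, 633, 916, 850, 538, 829]
t=1: [540, 612, 339, 653, 817, 837, 660, 809]
t=2: [722, 704, 548, 714, 828, 837, 744, 817]
t=3: [807, 785, 727, 784, 853, 852, 808, 837]
t=4: [853, 839, 815, 835, 874, 870, 851, 860]
t=5: [880, 872, 862, 869, 890, 887, 878, 880]
t=6: [897, 892, 888, 890, 901, 899, 895, 895]
t=7: [907, 904, 902, 903, 909, 908, 905, 905]
t=8: [913, 912, 911, 911, 914, 914, 913, 912]
t=9: [917, 917, 916, 916, 918, 917, 917, 917]
t=10: [920, 920, 920, 920, 920, 920, 920, 920]
t=11: [922, 922, 922, 922, 922, 922, 922, 922]
t=12: [923, 923, 923, 923, 923, 923, 923, 923]
t=13: [924, 924, 924, 924, 924, 924, 924, 924]
t=14: [925, 925, 925, 925, 925, 925, 925, 925]
t=15: [925, 925, 925, 925, 925, 925, 925, 925]

Answer: [925, 925, 925, 925, 925, 925, 925, 925]
Key observation: The state at step 14, [925, 925, 925, 925, 925, 925, 925, 925], reappears at step 15: the system is in a cycle of period 1 from step 14 on.  Therefore the state at step 1484 equals the state at step 14 + ((1484 - 14) mod 1) = 14, which is [925, 925, 925, 925, 925, 925, 925, 925].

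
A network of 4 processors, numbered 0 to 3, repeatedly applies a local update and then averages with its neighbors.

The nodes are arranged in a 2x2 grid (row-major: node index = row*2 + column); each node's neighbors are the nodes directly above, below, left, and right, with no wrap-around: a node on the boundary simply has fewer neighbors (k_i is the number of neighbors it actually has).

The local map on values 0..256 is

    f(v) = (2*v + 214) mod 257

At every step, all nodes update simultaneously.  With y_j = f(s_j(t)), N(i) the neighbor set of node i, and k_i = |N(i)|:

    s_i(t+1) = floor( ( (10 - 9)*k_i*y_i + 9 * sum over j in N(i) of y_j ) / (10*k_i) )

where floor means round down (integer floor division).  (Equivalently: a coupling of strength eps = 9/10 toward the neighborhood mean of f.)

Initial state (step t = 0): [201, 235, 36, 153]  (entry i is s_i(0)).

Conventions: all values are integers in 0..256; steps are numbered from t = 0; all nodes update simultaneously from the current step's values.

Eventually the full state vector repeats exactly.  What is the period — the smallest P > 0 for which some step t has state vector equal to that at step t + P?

Answer: 16
Key observation: The state at step 11, [8, 8, 8, 8], reappears at step 27 — and no state repeats earlier — so the cycle the system enters has period 16.

Derivation:
t=0: [201, 235, 36, 153]
t=1: [99, 65, 51, 90]
t=2: [81, 140, 137, 79]
t=3: [222, 129, 128, 222]
t=4: [207, 151, 150, 207]
t=5: [12, 102, 102, 12]
t=6: [168, 230, 230, 168]
t=7: [147, 48, 48, 147]
t=8: [72, 231, 231, 72]
t=9: [155, 107, 107, 155]
t=10: [154, 26, 26, 154]
t=11: [8, 8, 8, 8]
t=12: [230, 230, 230, 230]
t=13: [160, 160, 160, 160]
t=14: [20, 20, 20, 20]
t=15: [254, 254, 254, 254]
t=16: [208, 208, 208, 208]
t=17: [116, 116, 116, 116]
t=18: [189, 189, 189, 189]
t=19: [78, 78, 78, 78]
t=20: [113, 113, 113, 113]
t=21: [183, 183, 183, 183]
t=22: [66, 66, 66, 66]
t=23: [89, 89, 89, 89]
t=24: [135, 135, 135, 135]
t=25: [227, 227, 227, 227]
t=26: [154, 154, 154, 154]
t=27: [8, 8, 8, 8]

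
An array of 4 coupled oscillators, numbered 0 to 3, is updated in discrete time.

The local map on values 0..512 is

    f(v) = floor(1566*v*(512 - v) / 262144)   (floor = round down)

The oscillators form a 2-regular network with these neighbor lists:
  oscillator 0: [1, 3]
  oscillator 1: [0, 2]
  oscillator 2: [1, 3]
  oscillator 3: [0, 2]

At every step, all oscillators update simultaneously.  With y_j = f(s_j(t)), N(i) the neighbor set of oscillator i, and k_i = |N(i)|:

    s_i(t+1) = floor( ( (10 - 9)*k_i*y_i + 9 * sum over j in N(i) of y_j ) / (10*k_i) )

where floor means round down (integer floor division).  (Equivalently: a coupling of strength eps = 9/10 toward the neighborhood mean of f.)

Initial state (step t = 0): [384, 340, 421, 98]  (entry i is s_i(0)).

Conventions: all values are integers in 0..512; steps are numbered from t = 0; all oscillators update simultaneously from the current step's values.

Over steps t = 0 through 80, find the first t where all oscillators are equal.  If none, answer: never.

Simulating step by step:
t=0: [384, 340, 421, 98]  (not all equal)
t=1: [295, 269, 288, 258]  (not all equal)
t=2: [389, 384, 389, 384]  (not all equal)
t=3: [292, 285, 292, 285]  (not all equal)
t=4: [385, 383, 385, 383]  (not all equal)
t=5: [294, 292, 294, 292]  (not all equal)
t=6: [382, 382, 382, 382]  (all equal)

Answer: 6
Key observation: Synchronization is absorbing here: once all oscillators are equal they stay equal, and step 6 is the first all-equal step.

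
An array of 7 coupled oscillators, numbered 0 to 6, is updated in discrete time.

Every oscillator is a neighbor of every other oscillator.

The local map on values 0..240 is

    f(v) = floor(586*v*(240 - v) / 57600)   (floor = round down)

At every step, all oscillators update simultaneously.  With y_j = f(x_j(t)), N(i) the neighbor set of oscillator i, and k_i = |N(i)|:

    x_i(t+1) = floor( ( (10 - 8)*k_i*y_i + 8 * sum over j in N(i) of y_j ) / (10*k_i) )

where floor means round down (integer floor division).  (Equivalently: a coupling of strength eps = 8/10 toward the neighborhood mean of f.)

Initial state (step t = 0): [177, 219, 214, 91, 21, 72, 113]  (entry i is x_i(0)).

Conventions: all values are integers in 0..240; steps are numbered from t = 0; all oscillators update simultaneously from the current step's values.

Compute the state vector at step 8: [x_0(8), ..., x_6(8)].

Answer: [141, 141, 141, 141, 141, 141, 141]

Derivation:
t=0: [177, 219, 214, 91, 21, 72, 113]
t=1: [96, 92, 92, 98, 92, 97, 98]
t=2: [139, 139, 139, 139, 139, 139, 139]
t=3: [142, 142, 142, 142, 142, 142, 142]
t=4: [141, 141, 141, 141, 141, 141, 141]
t=5: [142, 142, 142, 142, 142, 142, 142]
t=6: [141, 141, 141, 141, 141, 141, 141]
t=7: [142, 142, 142, 142, 142, 142, 142]
t=8: [141, 141, 141, 141, 141, 141, 141]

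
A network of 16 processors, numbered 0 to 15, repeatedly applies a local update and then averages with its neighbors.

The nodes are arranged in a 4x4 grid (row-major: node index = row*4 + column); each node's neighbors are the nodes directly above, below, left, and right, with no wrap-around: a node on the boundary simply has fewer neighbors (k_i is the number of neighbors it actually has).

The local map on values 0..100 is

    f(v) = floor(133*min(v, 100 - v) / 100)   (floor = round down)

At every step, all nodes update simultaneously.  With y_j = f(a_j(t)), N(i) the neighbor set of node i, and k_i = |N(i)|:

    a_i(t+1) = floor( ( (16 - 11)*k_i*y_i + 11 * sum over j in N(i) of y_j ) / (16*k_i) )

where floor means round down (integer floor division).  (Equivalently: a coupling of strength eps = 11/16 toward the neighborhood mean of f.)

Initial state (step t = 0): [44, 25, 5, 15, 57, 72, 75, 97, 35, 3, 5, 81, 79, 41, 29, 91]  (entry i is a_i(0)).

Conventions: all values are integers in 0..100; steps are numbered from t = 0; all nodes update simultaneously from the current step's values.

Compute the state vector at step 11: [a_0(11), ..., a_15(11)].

Simulating step by step:
t=0: [44, 25, 5, 15, 57, 72, 75, 97, 35, 3, 5, 81, 79, 41, 29, 91]
t=1: [49, 33, 21, 9, 50, 33, 19, 18, 34, 25, 18, 12, 42, 32, 28, 25]
t=2: [57, 44, 26, 20, 55, 42, 27, 18, 49, 36, 26, 22, 47, 41, 34, 28]
t=3: [58, 51, 37, 27, 59, 51, 36, 27, 58, 50, 37, 30, 60, 52, 42, 37]
t=4: [58, 59, 49, 39, 56, 60, 48, 38, 56, 60, 50, 42, 57, 59, 54, 47]
t=5: [55, 56, 58, 55, 56, 55, 59, 54, 56, 56, 60, 57, 56, 56, 60, 59]
t=6: [58, 57, 56, 58, 58, 57, 56, 58, 58, 57, 54, 56, 58, 56, 54, 54]
t=7: [55, 56, 57, 56, 55, 56, 57, 56, 55, 57, 59, 58, 56, 57, 60, 59]
t=8: [58, 58, 57, 57, 58, 57, 56, 57, 58, 57, 55, 55, 58, 56, 54, 54]
t=9: [55, 55, 56, 57, 55, 56, 57, 57, 55, 57, 58, 59, 56, 57, 59, 60]
t=10: [59, 58, 57, 57, 58, 58, 57, 56, 58, 57, 55, 54, 58, 56, 54, 53]
t=11: [54, 55, 56, 57, 54, 55, 57, 58, 55, 56, 59, 60, 56, 57, 60, 61]

Answer: [54, 55, 56, 57, 54, 55, 57, 58, 55, 56, 59, 60, 56, 57, 60, 61]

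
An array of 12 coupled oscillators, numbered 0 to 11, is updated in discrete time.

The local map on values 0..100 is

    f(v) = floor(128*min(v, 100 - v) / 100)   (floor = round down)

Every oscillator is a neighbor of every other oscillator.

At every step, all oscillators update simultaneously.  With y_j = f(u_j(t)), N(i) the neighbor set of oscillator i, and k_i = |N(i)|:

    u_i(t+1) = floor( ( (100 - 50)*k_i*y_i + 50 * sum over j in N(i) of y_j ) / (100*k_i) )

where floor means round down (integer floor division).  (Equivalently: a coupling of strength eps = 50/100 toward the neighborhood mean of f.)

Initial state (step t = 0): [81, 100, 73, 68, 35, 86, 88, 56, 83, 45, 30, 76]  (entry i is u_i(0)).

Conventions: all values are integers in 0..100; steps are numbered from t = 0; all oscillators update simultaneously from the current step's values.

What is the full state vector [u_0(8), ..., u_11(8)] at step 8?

Simulating step by step:
t=0: [81, 100, 73, 68, 35, 86, 88, 56, 83, 45, 30, 76]
t=1: [28, 17, 32, 35, 37, 24, 23, 42, 26, 43, 34, 30]
t=2: [37, 30, 39, 41, 42, 34, 34, 45, 36, 46, 40, 38]
t=3: [47, 43, 48, 50, 50, 46, 46, 52, 47, 52, 49, 48]
t=4: [60, 57, 60, 62, 62, 59, 59, 60, 60, 60, 61, 60]
t=5: [50, 52, 50, 49, 49, 51, 51, 50, 50, 50, 50, 50]
t=6: [63, 62, 63, 62, 62, 62, 62, 63, 63, 63, 63, 63]
t=7: [47, 47, 47, 47, 47, 47, 47, 47, 47, 47, 47, 47]
t=8: [60, 60, 60, 60, 60, 60, 60, 60, 60, 60, 60, 60]

Answer: [60, 60, 60, 60, 60, 60, 60, 60, 60, 60, 60, 60]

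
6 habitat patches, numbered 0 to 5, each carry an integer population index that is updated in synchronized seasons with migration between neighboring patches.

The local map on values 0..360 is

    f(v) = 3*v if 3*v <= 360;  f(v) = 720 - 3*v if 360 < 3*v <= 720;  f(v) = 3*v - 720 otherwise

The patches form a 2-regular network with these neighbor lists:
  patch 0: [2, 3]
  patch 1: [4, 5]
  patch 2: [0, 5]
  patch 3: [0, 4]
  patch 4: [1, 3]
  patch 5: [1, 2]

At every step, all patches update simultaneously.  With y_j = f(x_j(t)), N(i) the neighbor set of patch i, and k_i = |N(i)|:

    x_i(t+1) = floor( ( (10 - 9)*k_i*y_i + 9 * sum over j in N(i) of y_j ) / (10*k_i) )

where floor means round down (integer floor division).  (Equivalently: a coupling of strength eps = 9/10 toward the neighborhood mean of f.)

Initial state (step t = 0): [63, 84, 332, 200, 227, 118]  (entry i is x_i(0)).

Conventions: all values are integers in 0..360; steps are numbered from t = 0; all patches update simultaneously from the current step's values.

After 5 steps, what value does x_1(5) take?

Simulating step by step:
t=0: [63, 84, 332, 200, 227, 118]
t=1: [197, 202, 271, 114, 171, 273]
t=2: [208, 149, 111, 185, 225, 103]
t=3: [233, 186, 215, 79, 201, 303]
t=4: [142, 153, 102, 85, 191, 125]
t=5: [281, 247, 318, 223, 246, 289]

Answer: x_1(5) = 247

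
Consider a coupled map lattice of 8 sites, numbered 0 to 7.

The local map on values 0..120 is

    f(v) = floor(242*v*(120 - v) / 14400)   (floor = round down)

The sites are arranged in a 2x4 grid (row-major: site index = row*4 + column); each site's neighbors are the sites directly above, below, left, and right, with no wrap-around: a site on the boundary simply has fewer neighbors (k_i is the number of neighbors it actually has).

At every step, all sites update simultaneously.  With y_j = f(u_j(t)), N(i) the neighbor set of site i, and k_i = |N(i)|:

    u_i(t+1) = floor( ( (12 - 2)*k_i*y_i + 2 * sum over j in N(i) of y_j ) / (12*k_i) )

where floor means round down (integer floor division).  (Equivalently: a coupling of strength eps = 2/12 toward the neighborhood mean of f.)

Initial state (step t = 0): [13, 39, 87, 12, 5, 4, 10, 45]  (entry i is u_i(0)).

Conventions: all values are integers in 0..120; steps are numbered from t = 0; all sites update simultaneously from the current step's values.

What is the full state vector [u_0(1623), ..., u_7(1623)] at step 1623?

Answer: [60, 60, 60, 60, 60, 60, 60, 60]
Key observation: The state at step 6, [60, 60, 60, 60, 60, 60, 60, 60], reappears at step 7: the system is in a cycle of period 1 from step 6 on.  Therefore the state at step 1623 equals the state at step 6 + ((1623 - 6) mod 1) = 6, which is [60, 60, 60, 60, 60, 60, 60, 60].

Derivation:
t=0: [13, 39, 87, 12, 5, 4, 10, 45]
t=1: [24, 48, 45, 26, 10, 10, 21, 49]
t=2: [38, 54, 54, 43, 19, 21, 35, 54]
t=3: [50, 57, 58, 55, 33, 36, 49, 57]
t=4: [57, 59, 59, 60, 49, 50, 57, 59]
t=5: [59, 59, 60, 60, 58, 58, 59, 60]
t=6: [60, 60, 60, 60, 60, 60, 60, 60]
t=7: [60, 60, 60, 60, 60, 60, 60, 60]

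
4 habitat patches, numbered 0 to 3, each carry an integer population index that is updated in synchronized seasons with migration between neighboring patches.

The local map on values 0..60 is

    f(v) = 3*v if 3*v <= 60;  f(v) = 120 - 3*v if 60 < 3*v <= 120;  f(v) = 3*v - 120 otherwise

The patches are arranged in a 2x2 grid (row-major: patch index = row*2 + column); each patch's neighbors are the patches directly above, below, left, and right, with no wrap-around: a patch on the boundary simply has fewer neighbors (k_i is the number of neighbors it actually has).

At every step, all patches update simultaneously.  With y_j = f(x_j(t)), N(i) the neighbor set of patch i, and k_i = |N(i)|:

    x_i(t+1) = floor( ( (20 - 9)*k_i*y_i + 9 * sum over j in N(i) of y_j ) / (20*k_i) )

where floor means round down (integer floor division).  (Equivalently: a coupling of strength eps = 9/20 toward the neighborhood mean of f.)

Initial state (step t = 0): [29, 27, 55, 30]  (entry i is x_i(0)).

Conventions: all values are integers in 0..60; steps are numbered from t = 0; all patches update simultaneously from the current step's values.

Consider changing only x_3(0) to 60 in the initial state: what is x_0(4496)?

Answer: x_0(4496) = 54
Key observation: The state at step 19, [18, 18, 18, 18], reappears at step 23: the system is in a cycle of period 4 from step 19 on.  Therefore the state at step 4496 equals the state at step 19 + ((4496 - 19) mod 4) = 20, which is [54, 54, 54, 54].

Derivation:
t=0: [29, 27, 55, 60]
t=1: [37, 42, 45, 51]
t=2: [9, 12, 17, 22]
t=3: [34, 38, 46, 49]
t=4: [15, 13, 20, 20]
t=5: [47, 45, 56, 55]
t=6: [25, 23, 41, 38]
t=7: [36, 39, 13, 15]
t=8: [16, 14, 34, 34]
t=9: [39, 37, 24, 23]
t=10: [14, 17, 38, 40]
t=11: [35, 37, 12, 12]
t=12: [18, 16, 31, 29]
t=13: [46, 45, 34, 35]
t=14: [17, 15, 17, 15]
t=15: [49, 46, 49, 46]
t=16: [24, 20, 24, 20]
t=17: [50, 57, 50, 57]
t=18: [34, 46, 34, 46]
t=19: [18, 18, 18, 18]
t=20: [54, 54, 54, 54]
t=21: [42, 42, 42, 42]
t=22: [6, 6, 6, 6]
t=23: [18, 18, 18, 18]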